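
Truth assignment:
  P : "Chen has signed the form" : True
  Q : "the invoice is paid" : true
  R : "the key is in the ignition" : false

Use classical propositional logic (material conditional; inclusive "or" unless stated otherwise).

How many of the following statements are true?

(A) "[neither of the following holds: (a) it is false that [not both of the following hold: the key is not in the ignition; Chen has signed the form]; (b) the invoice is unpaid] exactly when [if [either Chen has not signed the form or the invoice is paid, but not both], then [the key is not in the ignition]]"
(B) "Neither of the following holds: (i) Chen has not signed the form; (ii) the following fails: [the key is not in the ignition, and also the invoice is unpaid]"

(A): Parsed as (not (not R nand P) nor not Q) iff ((not P xor Q) -> not R)

not R = not False = True
not R nand P = True nand True = False
not (not R nand P) = not False = True
not Q = not True = False
not (not R nand P) nor not Q = True nor False = False
not P = not True = False
not P xor Q = False xor True = True
not R = not False = True
(not P xor Q) -> not R = True -> True = True
(not (not R nand P) nor not Q) iff ((not P xor Q) -> not R) = False iff True = False
Hence (A) is false.

(B): Parsed as not P nor not (not R and not Q)

not P = not True = False
not R = not False = True
not Q = not True = False
not R and not Q = True and False = False
not (not R and not Q) = not False = True
not P nor not (not R and not Q) = False nor True = False
So (B) is false.

True statements: 0 (none).

0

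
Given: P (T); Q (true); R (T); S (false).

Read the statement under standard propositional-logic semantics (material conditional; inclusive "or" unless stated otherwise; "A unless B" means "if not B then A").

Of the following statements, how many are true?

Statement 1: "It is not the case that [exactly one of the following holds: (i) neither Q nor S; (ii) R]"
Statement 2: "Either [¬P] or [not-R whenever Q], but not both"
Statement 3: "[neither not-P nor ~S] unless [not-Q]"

Statement 1: In symbols: not ((Q nor S) xor R)

Q nor S = True nor False = False
(Q nor S) xor R = False xor True = True
not ((Q nor S) xor R) = not True = False
So Statement 1 is false.

Statement 2: This is not P xor (Q -> not R).

not P = not True = False
not R = not True = False
Q -> not R = True -> False = False
not P xor (Q -> not R) = False xor False = False
Thus Statement 2 is false.

Statement 3: In symbols: (not P nor not S) or not Q

not P = not True = False
not S = not False = True
not P nor not S = False nor True = False
not Q = not True = False
(not P nor not S) or not Q = False or False = False
So Statement 3 is false.

Count: 0.

0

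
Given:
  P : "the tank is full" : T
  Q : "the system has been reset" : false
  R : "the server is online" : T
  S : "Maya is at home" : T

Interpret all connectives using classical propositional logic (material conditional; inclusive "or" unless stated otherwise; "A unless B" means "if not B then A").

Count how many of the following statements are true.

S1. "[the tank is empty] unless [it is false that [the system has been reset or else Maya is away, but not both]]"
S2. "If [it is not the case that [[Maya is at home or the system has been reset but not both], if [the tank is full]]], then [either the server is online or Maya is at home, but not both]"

2

S1: This is ¬P ∨ ¬(Q ⊕ ¬S).

¬P = ¬T = F
¬S = ¬T = F
Q ⊕ ¬S = F ⊕ F = F
¬(Q ⊕ ¬S) = ¬F = T
¬P ∨ ¬(Q ⊕ ¬S) = F ∨ T = T
Hence S1 is true.

S2: Parsed as ¬(P → (S ⊕ Q)) → (R ⊕ S)

S ⊕ Q = T ⊕ F = T
P → (S ⊕ Q) = T → T = T
¬(P → (S ⊕ Q)) = ¬T = F
R ⊕ S = T ⊕ T = F
¬(P → (S ⊕ Q)) → (R ⊕ S) = F → F = T
So S2 is true.

Count: 2.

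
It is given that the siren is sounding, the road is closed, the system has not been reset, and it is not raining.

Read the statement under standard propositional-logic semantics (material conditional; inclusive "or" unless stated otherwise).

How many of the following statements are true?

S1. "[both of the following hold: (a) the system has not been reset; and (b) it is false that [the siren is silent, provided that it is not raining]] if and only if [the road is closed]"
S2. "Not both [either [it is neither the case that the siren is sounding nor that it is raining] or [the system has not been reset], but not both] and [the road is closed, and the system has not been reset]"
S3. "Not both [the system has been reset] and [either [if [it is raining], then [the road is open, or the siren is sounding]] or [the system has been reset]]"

Let S = "the system has been reset" (False), L = "it is raining" (False), K = "the siren is sounding" (True), M = "the road is closed" (True).

S1: This is (not S and not (not L -> not K)) iff M.

not S = not False = True
not L = not False = True
not K = not True = False
not L -> not K = True -> False = False
not (not L -> not K) = not False = True
not S and not (not L -> not K) = True and True = True
(not S and not (not L -> not K)) iff M = True iff True = True
Thus S1 is true.

S2: This is ((K nor L) xor not S) nand (M and not S).

K nor L = True nor False = False
not S = not False = True
(K nor L) xor not S = False xor True = True
not S = not False = True
M and not S = True and True = True
((K nor L) xor not S) nand (M and not S) = True nand True = False
Thus S2 is false.

S3: In symbols: S nand ((L -> (not M or K)) or S)

not M = not True = False
not M or K = False or True = True
L -> (not M or K) = False -> True = True
(L -> (not M or K)) or S = True or False = True
S nand ((L -> (not M or K)) or S) = False nand True = True
So S3 is true.

True statements: 2 (S1, S3).

2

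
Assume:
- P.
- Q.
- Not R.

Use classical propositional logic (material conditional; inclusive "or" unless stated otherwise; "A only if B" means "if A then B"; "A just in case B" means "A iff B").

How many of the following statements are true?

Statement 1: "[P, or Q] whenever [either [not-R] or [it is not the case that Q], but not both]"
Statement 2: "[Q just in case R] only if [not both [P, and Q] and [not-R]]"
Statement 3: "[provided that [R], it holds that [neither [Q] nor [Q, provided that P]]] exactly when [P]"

3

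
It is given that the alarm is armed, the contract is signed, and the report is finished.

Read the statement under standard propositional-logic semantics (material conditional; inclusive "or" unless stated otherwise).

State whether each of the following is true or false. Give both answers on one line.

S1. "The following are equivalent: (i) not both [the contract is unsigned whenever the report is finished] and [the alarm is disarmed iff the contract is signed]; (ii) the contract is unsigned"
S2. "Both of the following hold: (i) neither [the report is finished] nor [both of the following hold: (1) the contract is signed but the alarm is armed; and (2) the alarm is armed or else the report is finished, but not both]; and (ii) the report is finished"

S1 false; S2 false

Let R = "the report is finished" (T), Q = "the contract is signed" (T), P = "the alarm is armed" (T).

S1: Parsed as ((R → ¬Q) ↑ (¬P ↔ Q)) ↔ ¬Q

¬Q = ¬T = F
R → ¬Q = T → F = F
¬P = ¬T = F
¬P ↔ Q = F ↔ T = F
(R → ¬Q) ↑ (¬P ↔ Q) = F ↑ F = T
¬Q = ¬T = F
((R → ¬Q) ↑ (¬P ↔ Q)) ↔ ¬Q = T ↔ F = F
So S1 is false.

S2: In symbols: (R ↓ ((Q ∧ P) ∧ (P ⊕ R))) ∧ R

Q ∧ P = T ∧ T = T
P ⊕ R = T ⊕ T = F
(Q ∧ P) ∧ (P ⊕ R) = T ∧ F = F
R ↓ ((Q ∧ P) ∧ (P ⊕ R)) = T ↓ F = F
(R ↓ ((Q ∧ P) ∧ (P ⊕ R))) ∧ R = F ∧ T = F
Hence S2 is false.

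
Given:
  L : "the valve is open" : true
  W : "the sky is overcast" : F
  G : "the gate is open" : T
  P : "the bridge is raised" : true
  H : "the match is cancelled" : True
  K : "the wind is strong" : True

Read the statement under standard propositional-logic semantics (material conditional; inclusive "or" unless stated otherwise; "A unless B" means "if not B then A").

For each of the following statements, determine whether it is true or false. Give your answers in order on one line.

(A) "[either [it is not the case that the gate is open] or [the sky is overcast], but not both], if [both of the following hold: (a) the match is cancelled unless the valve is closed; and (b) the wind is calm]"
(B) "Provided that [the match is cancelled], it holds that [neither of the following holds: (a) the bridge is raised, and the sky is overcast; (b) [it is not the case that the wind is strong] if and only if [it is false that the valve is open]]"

(A): In symbols: ((H or not L) and not K) -> (not G xor W)

not L = not True = False
H or not L = True or False = True
not K = not True = False
(H or not L) and not K = True and False = False
not G = not True = False
not G xor W = False xor False = False
((H or not L) and not K) -> (not G xor W) = False -> False = True
So (A) is true.

(B): In symbols: H -> ((P and W) nor (not K iff not L))

P and W = True and False = False
not K = not True = False
not L = not True = False
not K iff not L = False iff False = True
(P and W) nor (not K iff not L) = False nor True = False
H -> ((P and W) nor (not K iff not L)) = True -> False = False
So (B) is false.

(A) T, (B) F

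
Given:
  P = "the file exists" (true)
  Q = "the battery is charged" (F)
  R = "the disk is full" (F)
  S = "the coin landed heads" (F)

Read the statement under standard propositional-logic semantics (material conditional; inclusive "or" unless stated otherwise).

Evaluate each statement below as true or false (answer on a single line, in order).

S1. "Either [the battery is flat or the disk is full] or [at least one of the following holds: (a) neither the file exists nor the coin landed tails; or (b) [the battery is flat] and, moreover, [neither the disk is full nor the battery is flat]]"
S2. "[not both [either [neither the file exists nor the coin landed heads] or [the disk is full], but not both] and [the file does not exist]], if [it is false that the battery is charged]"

S1: Formalization: (not Q or R) or ((P nor not S) or (not Q and (R nor not Q)))

not Q = not False = True
not Q or R = True or False = True
not S = not False = True
P nor not S = True nor True = False
not Q = not False = True
not Q = not False = True
R nor not Q = False nor True = False
not Q and (R nor not Q) = True and False = False
(P nor not S) or (not Q and (R nor not Q)) = False or False = False
(not Q or R) or ((P nor not S) or (not Q and (R nor not Q))) = True or False = True
So S1 is true.

S2: In symbols: not Q -> (((P nor S) xor R) nand not P)

not Q = not False = True
P nor S = True nor False = False
(P nor S) xor R = False xor False = False
not P = not True = False
((P nor S) xor R) nand not P = False nand False = True
not Q -> (((P nor S) xor R) nand not P) = True -> True = True
Hence S2 is true.

S1 True, S2 True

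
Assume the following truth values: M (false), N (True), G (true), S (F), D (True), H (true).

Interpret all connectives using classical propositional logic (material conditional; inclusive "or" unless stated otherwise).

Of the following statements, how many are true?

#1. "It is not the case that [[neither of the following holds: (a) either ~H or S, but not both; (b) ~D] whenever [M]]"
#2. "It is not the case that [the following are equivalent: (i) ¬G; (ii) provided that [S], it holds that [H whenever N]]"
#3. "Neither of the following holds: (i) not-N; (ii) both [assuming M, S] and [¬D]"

2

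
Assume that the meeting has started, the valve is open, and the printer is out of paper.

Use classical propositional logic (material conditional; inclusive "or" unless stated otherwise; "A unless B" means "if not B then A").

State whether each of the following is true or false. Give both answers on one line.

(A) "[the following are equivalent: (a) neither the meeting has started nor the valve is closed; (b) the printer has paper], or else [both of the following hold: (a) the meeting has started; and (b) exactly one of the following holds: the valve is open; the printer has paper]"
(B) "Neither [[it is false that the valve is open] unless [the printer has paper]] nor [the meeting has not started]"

(A) true / (B) true

Let H = "the meeting has started" (T), L = "the valve is open" (T), U = "the printer has paper" (F).

(A): In symbols: ((H nor ~L) <-> U) | (H & (L xor U))

~L = ~T = F
H nor ~L = T nor F = F
(H nor ~L) <-> U = F <-> F = T
L xor U = T xor F = T
H & (L xor U) = T & T = T
((H nor ~L) <-> U) | (H & (L xor U)) = T | T = T
Thus (A) is true.

(B): This is (~L | U) nor ~H.

~L = ~T = F
~L | U = F | F = F
~H = ~T = F
(~L | U) nor ~H = F nor F = T
Thus (B) is true.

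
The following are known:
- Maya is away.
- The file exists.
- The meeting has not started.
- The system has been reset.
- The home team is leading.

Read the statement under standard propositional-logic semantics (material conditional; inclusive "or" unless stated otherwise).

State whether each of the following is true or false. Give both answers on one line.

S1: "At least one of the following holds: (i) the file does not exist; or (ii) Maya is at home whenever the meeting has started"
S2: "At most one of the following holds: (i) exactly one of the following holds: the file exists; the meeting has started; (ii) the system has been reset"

Let Q = "the file exists" (T), R = "the meeting has started" (F), P = "Maya is at home" (F), S = "the system has been reset" (T).

S1: In symbols: ¬Q ∨ (R → P)

¬Q = ¬T = F
R → P = F → F = T
¬Q ∨ (R → P) = F ∨ T = T
Thus S1 is true.

S2: This is (Q ⊕ R) ↑ S.

Q ⊕ R = T ⊕ F = T
(Q ⊕ R) ↑ S = T ↑ T = F
So S2 is false.

S1 true, S2 false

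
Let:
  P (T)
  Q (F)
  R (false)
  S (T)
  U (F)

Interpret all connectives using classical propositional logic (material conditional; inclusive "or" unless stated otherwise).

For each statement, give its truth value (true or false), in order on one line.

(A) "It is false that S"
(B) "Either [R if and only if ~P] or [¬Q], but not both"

(A) false; (B) false

(A): This is ¬S.

¬S = ¬T = F
Hence (A) is false.

(B): Formalization: (R ↔ ¬P) ⊕ ¬Q

¬P = ¬T = F
R ↔ ¬P = F ↔ F = T
¬Q = ¬F = T
(R ↔ ¬P) ⊕ ¬Q = T ⊕ T = F
Hence (B) is false.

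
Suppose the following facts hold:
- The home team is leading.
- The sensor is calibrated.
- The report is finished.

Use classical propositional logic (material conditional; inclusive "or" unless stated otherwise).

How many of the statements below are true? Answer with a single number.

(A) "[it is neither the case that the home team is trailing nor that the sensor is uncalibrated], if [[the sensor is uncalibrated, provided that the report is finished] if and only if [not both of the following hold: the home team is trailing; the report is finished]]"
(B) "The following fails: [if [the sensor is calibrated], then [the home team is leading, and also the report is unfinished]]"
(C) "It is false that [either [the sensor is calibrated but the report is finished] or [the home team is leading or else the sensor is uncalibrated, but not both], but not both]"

3

Let R = "the report is finished" (T), Q = "the sensor is calibrated" (T), P = "the home team is leading" (T).

(A): This is ((R -> ~Q) <-> (~P nand R)) -> (~P nor ~Q).

~Q = ~T = F
R -> ~Q = T -> F = F
~P = ~T = F
~P nand R = F nand T = T
(R -> ~Q) <-> (~P nand R) = F <-> T = F
~P = ~T = F
~Q = ~T = F
~P nor ~Q = F nor F = T
((R -> ~Q) <-> (~P nand R)) -> (~P nor ~Q) = F -> T = T
Hence (A) is true.

(B): Parsed as ~(Q -> (P & ~R))

~R = ~T = F
P & ~R = T & F = F
Q -> (P & ~R) = T -> F = F
~(Q -> (P & ~R)) = ~F = T
So (B) is true.

(C): Formalization: ~((Q & R) xor (P xor ~Q))

Q & R = T & T = T
~Q = ~T = F
P xor ~Q = T xor F = T
(Q & R) xor (P xor ~Q) = T xor T = F
~((Q & R) xor (P xor ~Q)) = ~F = T
Thus (C) is true.

Count: 3.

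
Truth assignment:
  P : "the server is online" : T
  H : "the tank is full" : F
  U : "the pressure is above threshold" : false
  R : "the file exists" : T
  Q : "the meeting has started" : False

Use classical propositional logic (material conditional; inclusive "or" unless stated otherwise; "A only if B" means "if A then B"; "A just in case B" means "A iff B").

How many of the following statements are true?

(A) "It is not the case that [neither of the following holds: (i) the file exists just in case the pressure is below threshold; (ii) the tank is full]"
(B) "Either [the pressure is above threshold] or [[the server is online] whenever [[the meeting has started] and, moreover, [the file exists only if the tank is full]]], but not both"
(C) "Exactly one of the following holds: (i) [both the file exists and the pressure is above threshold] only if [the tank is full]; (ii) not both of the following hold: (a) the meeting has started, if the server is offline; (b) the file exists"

3

(A): Parsed as ¬((R ↔ ¬U) ↓ H)

¬U = ¬F = T
R ↔ ¬U = T ↔ T = T
(R ↔ ¬U) ↓ H = T ↓ F = F
¬((R ↔ ¬U) ↓ H) = ¬F = T
Hence (A) is true.

(B): Formalization: U ⊕ ((Q ∧ (R → H)) → P)

R → H = T → F = F
Q ∧ (R → H) = F ∧ F = F
(Q ∧ (R → H)) → P = F → T = T
U ⊕ ((Q ∧ (R → H)) → P) = F ⊕ T = T
So (B) is true.

(C): Parsed as ((R ∧ U) → H) ⊕ ((¬P → Q) ↑ R)

R ∧ U = T ∧ F = F
(R ∧ U) → H = F → F = T
¬P = ¬T = F
¬P → Q = F → F = T
(¬P → Q) ↑ R = T ↑ T = F
((R ∧ U) → H) ⊕ ((¬P → Q) ↑ R) = T ⊕ F = T
Hence (C) is true.

3 of the 3 statements are true ((A), (B), (C)).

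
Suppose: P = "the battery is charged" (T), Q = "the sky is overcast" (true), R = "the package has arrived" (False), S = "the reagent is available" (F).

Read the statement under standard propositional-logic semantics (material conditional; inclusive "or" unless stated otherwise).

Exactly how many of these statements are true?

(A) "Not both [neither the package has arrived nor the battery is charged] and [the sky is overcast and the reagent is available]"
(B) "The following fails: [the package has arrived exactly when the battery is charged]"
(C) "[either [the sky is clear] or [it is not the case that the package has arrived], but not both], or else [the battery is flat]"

(A): Parsed as (R ↓ P) ↑ (Q ∧ S)

R ↓ P = F ↓ T = F
Q ∧ S = T ∧ F = F
(R ↓ P) ↑ (Q ∧ S) = F ↑ F = T
So (A) is true.

(B): In symbols: ¬(R ↔ P)

R ↔ P = F ↔ T = F
¬(R ↔ P) = ¬F = T
Hence (B) is true.

(C): Parsed as (¬Q ⊕ ¬R) ∨ ¬P

¬Q = ¬T = F
¬R = ¬F = T
¬Q ⊕ ¬R = F ⊕ T = T
¬P = ¬T = F
(¬Q ⊕ ¬R) ∨ ¬P = T ∨ F = T
So (C) is true.

Count: 3.

3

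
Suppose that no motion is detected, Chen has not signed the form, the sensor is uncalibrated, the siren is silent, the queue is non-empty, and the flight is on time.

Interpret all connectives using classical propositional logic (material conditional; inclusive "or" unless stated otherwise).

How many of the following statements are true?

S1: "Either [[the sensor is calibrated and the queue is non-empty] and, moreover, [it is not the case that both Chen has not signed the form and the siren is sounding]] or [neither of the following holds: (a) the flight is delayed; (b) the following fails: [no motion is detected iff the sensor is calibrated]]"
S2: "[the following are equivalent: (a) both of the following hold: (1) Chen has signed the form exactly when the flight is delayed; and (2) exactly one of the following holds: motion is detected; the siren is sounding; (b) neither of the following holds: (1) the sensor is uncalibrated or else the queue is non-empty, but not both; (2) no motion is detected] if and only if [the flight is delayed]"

Let R = "the sensor is calibrated" (False), U = "the queue is empty" (False), Q = "Chen has signed the form" (False), S = "the siren is sounding" (False), V = "the flight is delayed" (False), P = "motion is detected" (False).

S1: This is ((R and not U) and (not Q nand S)) or (V nor not (not P iff R)).

not U = not False = True
R and not U = False and True = False
not Q = not False = True
not Q nand S = True nand False = True
(R and not U) and (not Q nand S) = False and True = False
not P = not False = True
not P iff R = True iff False = False
not (not P iff R) = not False = True
V nor not (not P iff R) = False nor True = False
((R and not U) and (not Q nand S)) or (V nor not (not P iff R)) = False or False = False
So S1 is false.

S2: This is (((Q iff V) and (P xor S)) iff ((not R xor not U) nor not P)) iff V.

Q iff V = False iff False = True
P xor S = False xor False = False
(Q iff V) and (P xor S) = True and False = False
not R = not False = True
not U = not False = True
not R xor not U = True xor True = False
not P = not False = True
(not R xor not U) nor not P = False nor True = False
((Q iff V) and (P xor S)) iff ((not R xor not U) nor not P) = False iff False = True
(((Q iff V) and (P xor S)) iff ((not R xor not U) nor not P)) iff V = True iff False = False
Hence S2 is false.

0 of the 2 statements are true (none).

0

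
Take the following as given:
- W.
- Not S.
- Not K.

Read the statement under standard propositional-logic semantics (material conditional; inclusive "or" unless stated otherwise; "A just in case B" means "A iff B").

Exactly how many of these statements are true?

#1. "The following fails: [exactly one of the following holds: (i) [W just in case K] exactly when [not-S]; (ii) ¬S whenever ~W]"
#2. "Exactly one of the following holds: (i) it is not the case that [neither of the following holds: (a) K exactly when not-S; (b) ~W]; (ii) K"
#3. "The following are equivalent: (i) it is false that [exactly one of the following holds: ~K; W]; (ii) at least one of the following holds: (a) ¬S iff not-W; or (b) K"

0

#1: In symbols: ¬(((W ↔ K) ↔ ¬S) ⊕ (¬W → ¬S))

W ↔ K = T ↔ F = F
¬S = ¬F = T
(W ↔ K) ↔ ¬S = F ↔ T = F
¬W = ¬T = F
¬S = ¬F = T
¬W → ¬S = F → T = T
((W ↔ K) ↔ ¬S) ⊕ (¬W → ¬S) = F ⊕ T = T
¬(((W ↔ K) ↔ ¬S) ⊕ (¬W → ¬S)) = ¬T = F
Thus #1 is false.

#2: This is ¬((K ↔ ¬S) ↓ ¬W) ⊕ K.

¬S = ¬F = T
K ↔ ¬S = F ↔ T = F
¬W = ¬T = F
(K ↔ ¬S) ↓ ¬W = F ↓ F = T
¬((K ↔ ¬S) ↓ ¬W) = ¬T = F
¬((K ↔ ¬S) ↓ ¬W) ⊕ K = F ⊕ F = F
So #2 is false.

#3: In symbols: ¬(¬K ⊕ W) ↔ ((¬S ↔ ¬W) ∨ K)

¬K = ¬F = T
¬K ⊕ W = T ⊕ T = F
¬(¬K ⊕ W) = ¬F = T
¬S = ¬F = T
¬W = ¬T = F
¬S ↔ ¬W = T ↔ F = F
(¬S ↔ ¬W) ∨ K = F ∨ F = F
¬(¬K ⊕ W) ↔ ((¬S ↔ ¬W) ∨ K) = T ↔ F = F
So #3 is false.

True statements: 0 (none).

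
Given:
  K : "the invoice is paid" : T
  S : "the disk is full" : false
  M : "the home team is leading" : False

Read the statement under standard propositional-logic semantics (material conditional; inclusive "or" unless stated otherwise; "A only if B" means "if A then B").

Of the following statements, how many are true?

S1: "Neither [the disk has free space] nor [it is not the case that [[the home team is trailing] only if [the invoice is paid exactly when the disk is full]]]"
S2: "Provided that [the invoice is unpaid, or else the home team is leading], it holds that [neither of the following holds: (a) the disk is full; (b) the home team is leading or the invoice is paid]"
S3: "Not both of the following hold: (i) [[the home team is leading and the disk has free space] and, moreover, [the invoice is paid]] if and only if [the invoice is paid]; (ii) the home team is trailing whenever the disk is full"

2

S1: Parsed as ~S nor ~(~M -> (K <-> S))

~S = ~F = T
~M = ~F = T
K <-> S = T <-> F = F
~M -> (K <-> S) = T -> F = F
~(~M -> (K <-> S)) = ~F = T
~S nor ~(~M -> (K <-> S)) = T nor T = F
Hence S1 is false.

S2: Formalization: (~K | M) -> (S nor (M | K))

~K = ~T = F
~K | M = F | F = F
M | K = F | T = T
S nor (M | K) = F nor T = F
(~K | M) -> (S nor (M | K)) = F -> F = T
Hence S2 is true.

S3: In symbols: (((M & ~S) & K) <-> K) nand (S -> ~M)

~S = ~F = T
M & ~S = F & T = F
(M & ~S) & K = F & T = F
((M & ~S) & K) <-> K = F <-> T = F
~M = ~F = T
S -> ~M = F -> T = T
(((M & ~S) & K) <-> K) nand (S -> ~M) = F nand T = T
Thus S3 is true.

Count: 2.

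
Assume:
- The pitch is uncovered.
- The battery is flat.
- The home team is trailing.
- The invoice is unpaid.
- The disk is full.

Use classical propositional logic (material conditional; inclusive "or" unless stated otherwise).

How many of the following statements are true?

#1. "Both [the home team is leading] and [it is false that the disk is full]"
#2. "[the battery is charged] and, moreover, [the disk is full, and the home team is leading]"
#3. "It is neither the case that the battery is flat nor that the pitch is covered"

Let R = "the home team is leading" (F), D = "the disk is full" (T), H = "the battery is charged" (F), M = "the pitch is covered" (F).

#1: This is R & ~D.

~D = ~T = F
R & ~D = F & F = F
Hence #1 is false.

#2: This is H & (D & R).

D & R = T & F = F
H & (D & R) = F & F = F
Hence #2 is false.

#3: Formalization: ~H nor M

~H = ~F = T
~H nor M = T nor F = F
Thus #3 is false.

Count: 0.

0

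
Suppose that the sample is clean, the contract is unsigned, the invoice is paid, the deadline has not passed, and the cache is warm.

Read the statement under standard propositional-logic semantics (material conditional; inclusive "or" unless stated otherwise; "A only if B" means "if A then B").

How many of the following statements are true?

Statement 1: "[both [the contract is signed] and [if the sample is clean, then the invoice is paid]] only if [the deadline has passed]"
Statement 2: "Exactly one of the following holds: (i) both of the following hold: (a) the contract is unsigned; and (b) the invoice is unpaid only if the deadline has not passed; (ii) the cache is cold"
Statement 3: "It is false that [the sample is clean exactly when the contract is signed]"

3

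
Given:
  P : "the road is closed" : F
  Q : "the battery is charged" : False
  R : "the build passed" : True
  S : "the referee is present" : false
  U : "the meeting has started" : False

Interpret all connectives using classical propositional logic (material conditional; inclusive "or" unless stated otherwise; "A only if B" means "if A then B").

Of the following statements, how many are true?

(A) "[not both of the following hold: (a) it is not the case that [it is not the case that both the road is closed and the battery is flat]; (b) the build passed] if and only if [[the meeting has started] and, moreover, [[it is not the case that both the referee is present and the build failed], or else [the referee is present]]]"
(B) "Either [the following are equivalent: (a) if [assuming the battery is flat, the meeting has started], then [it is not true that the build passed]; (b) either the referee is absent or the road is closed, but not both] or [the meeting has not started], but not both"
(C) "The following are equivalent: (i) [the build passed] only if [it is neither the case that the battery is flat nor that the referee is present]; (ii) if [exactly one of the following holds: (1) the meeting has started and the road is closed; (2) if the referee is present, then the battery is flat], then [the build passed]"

0

(A): In symbols: (not (P nand not Q) nand R) iff (U and ((S nand not R) or S))

not Q = not False = True
P nand not Q = False nand True = True
not (P nand not Q) = not True = False
not (P nand not Q) nand R = False nand True = True
not R = not True = False
S nand not R = False nand False = True
(S nand not R) or S = True or False = True
U and ((S nand not R) or S) = False and True = False
(not (P nand not Q) nand R) iff (U and ((S nand not R) or S)) = True iff False = False
Thus (A) is false.

(B): In symbols: (((not Q -> U) -> not R) iff (not S xor P)) xor not U

not Q = not False = True
not Q -> U = True -> False = False
not R = not True = False
(not Q -> U) -> not R = False -> False = True
not S = not False = True
not S xor P = True xor False = True
((not Q -> U) -> not R) iff (not S xor P) = True iff True = True
not U = not False = True
(((not Q -> U) -> not R) iff (not S xor P)) xor not U = True xor True = False
Thus (B) is false.

(C): Formalization: (R -> (not Q nor S)) iff (((U and P) xor (S -> not Q)) -> R)

not Q = not False = True
not Q nor S = True nor False = False
R -> (not Q nor S) = True -> False = False
U and P = False and False = False
not Q = not False = True
S -> not Q = False -> True = True
(U and P) xor (S -> not Q) = False xor True = True
((U and P) xor (S -> not Q)) -> R = True -> True = True
(R -> (not Q nor S)) iff (((U and P) xor (S -> not Q)) -> R) = False iff True = False
Thus (C) is false.

True statements: 0 (none).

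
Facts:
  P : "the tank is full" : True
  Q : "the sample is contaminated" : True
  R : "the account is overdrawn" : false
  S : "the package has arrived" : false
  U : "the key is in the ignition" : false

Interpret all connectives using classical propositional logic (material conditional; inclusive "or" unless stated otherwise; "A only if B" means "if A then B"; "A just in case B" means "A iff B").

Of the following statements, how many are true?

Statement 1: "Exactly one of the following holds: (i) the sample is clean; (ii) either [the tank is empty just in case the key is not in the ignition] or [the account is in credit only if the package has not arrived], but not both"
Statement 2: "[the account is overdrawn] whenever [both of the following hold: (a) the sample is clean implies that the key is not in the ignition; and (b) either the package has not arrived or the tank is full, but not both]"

Statement 1: Formalization: ¬Q ⊕ ((¬P ↔ ¬U) ⊕ (¬R → ¬S))

¬Q = ¬T = F
¬P = ¬T = F
¬U = ¬F = T
¬P ↔ ¬U = F ↔ T = F
¬R = ¬F = T
¬S = ¬F = T
¬R → ¬S = T → T = T
(¬P ↔ ¬U) ⊕ (¬R → ¬S) = F ⊕ T = T
¬Q ⊕ ((¬P ↔ ¬U) ⊕ (¬R → ¬S)) = F ⊕ T = T
Thus Statement 1 is true.

Statement 2: Formalization: ((¬Q → ¬U) ∧ (¬S ⊕ P)) → R

¬Q = ¬T = F
¬U = ¬F = T
¬Q → ¬U = F → T = T
¬S = ¬F = T
¬S ⊕ P = T ⊕ T = F
(¬Q → ¬U) ∧ (¬S ⊕ P) = T ∧ F = F
((¬Q → ¬U) ∧ (¬S ⊕ P)) → R = F → F = T
Hence Statement 2 is true.

True statements: 2.

2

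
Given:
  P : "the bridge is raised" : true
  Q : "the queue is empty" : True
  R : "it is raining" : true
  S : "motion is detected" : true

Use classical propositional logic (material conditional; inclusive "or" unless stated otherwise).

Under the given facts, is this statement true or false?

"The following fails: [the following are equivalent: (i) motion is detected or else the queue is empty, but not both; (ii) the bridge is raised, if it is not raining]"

True

Parsed as ¬((S ⊕ Q) ↔ (¬R → P))

S ⊕ Q = T ⊕ T = F
¬R = ¬T = F
¬R → P = F → T = T
(S ⊕ Q) ↔ (¬R → P) = F ↔ T = F
¬((S ⊕ Q) ↔ (¬R → P)) = ¬F = T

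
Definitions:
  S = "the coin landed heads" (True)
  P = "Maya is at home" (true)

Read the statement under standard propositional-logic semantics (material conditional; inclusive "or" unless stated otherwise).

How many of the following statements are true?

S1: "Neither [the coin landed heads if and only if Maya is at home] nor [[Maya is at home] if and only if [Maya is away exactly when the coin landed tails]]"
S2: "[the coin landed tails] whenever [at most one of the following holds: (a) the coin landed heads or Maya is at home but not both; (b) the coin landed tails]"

0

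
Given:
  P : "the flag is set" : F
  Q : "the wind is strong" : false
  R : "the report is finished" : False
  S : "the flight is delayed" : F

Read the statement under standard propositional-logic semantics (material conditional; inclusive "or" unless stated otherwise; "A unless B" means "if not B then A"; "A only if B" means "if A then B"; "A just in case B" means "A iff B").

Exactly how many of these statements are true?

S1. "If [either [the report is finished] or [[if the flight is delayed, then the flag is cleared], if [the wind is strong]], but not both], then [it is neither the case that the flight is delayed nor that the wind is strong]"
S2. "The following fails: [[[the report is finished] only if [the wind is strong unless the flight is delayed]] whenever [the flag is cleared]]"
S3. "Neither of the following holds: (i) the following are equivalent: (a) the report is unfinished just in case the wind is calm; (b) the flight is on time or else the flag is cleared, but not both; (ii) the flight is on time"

1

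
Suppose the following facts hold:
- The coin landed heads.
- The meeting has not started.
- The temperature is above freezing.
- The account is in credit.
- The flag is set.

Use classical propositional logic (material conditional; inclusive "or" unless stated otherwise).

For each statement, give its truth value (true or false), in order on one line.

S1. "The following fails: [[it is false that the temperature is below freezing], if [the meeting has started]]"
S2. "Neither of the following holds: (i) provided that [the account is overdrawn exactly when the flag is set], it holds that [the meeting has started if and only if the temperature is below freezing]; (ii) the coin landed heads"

S1 F / S2 F

Let Q = "the meeting has started" (False), R = "the temperature is below freezing" (False), S = "the account is overdrawn" (False), U = "the flag is set" (True), P = "the coin landed heads" (True).

S1: In symbols: not (Q -> not R)

not R = not False = True
Q -> not R = False -> True = True
not (Q -> not R) = not True = False
So S1 is false.

S2: Parsed as ((S iff U) -> (Q iff R)) nor P

S iff U = False iff True = False
Q iff R = False iff False = True
(S iff U) -> (Q iff R) = False -> True = True
((S iff U) -> (Q iff R)) nor P = True nor True = False
Thus S2 is false.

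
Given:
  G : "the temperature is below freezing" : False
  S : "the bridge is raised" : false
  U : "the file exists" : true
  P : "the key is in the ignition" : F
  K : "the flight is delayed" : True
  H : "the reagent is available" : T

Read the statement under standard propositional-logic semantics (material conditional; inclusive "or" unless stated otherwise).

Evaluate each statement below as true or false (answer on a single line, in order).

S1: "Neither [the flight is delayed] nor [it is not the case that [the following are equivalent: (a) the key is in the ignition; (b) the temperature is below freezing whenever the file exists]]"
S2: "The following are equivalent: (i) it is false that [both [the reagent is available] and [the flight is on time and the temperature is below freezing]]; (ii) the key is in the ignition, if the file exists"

S1: Formalization: K nor not (P iff (U -> G))

U -> G = True -> False = False
P iff (U -> G) = False iff False = True
not (P iff (U -> G)) = not True = False
K nor not (P iff (U -> G)) = True nor False = False
So S1 is false.

S2: In symbols: not (H and (not K and G)) iff (U -> P)

not K = not True = False
not K and G = False and False = False
H and (not K and G) = True and False = False
not (H and (not K and G)) = not False = True
U -> P = True -> False = False
not (H and (not K and G)) iff (U -> P) = True iff False = False
Thus S2 is false.

S1 F, S2 F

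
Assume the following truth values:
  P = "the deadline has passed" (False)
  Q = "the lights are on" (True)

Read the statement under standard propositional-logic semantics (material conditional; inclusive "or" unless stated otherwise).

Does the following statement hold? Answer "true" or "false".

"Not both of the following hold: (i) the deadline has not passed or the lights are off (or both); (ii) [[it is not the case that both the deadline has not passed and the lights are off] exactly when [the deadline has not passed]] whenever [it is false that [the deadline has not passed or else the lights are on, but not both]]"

false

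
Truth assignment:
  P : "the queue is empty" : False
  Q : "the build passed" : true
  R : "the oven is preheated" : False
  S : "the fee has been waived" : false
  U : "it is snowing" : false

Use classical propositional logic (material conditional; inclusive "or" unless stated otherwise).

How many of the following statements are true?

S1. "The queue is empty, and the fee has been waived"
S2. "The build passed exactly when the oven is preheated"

0

S1: Formalization: P and S

P and S = False and False = False
So S1 is false.

S2: Parsed as Q iff R

Q iff R = True iff False = False
Hence S2 is false.

0 of the 2 statements are true (none).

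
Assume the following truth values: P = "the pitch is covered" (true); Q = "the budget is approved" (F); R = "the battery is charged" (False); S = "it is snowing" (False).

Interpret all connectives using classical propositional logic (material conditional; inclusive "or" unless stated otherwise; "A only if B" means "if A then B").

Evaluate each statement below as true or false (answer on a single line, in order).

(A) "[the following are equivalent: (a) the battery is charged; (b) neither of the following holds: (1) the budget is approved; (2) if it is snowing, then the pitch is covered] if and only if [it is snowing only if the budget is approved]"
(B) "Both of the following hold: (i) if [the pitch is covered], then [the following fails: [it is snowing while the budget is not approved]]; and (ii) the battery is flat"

(A) True / (B) True

(A): Formalization: (R <-> (Q nor (S -> P))) <-> (S -> Q)

S -> P = F -> T = T
Q nor (S -> P) = F nor T = F
R <-> (Q nor (S -> P)) = F <-> F = T
S -> Q = F -> F = T
(R <-> (Q nor (S -> P))) <-> (S -> Q) = T <-> T = T
Thus (A) is true.

(B): Formalization: (P -> ~(S & ~Q)) & ~R

~Q = ~F = T
S & ~Q = F & T = F
~(S & ~Q) = ~F = T
P -> ~(S & ~Q) = T -> T = T
~R = ~F = T
(P -> ~(S & ~Q)) & ~R = T & T = T
Thus (B) is true.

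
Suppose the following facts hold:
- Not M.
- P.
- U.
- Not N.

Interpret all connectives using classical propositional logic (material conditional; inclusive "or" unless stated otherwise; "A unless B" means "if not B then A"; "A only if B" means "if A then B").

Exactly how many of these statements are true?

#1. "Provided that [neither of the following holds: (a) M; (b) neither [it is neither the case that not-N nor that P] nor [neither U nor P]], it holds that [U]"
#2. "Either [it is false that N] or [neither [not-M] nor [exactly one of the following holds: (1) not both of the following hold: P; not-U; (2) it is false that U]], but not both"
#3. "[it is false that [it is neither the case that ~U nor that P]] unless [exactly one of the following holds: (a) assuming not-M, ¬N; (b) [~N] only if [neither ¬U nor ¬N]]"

#1: Formalization: (M nor ((not N nor P) nor (U nor P))) -> U

not N = not False = True
not N nor P = True nor True = False
U nor P = True nor True = False
(not N nor P) nor (U nor P) = False nor False = True
M nor ((not N nor P) nor (U nor P)) = False nor True = False
(M nor ((not N nor P) nor (U nor P))) -> U = False -> True = True
Thus #1 is true.

#2: Formalization: not N xor (not M nor ((P nand not U) xor not U))

not N = not False = True
not M = not False = True
not U = not True = False
P nand not U = True nand False = True
not U = not True = False
(P nand not U) xor not U = True xor False = True
not M nor ((P nand not U) xor not U) = True nor True = False
not N xor (not M nor ((P nand not U) xor not U)) = True xor False = True
So #2 is true.

#3: Parsed as not (not U nor P) or ((not M -> not N) xor (not N -> (not U nor not N)))

not U = not True = False
not U nor P = False nor True = False
not (not U nor P) = not False = True
not M = not False = True
not N = not False = True
not M -> not N = True -> True = True
not N = not False = True
not U = not True = False
not N = not False = True
not U nor not N = False nor True = False
not N -> (not U nor not N) = True -> False = False
(not M -> not N) xor (not N -> (not U nor not N)) = True xor False = True
not (not U nor P) or ((not M -> not N) xor (not N -> (not U nor not N))) = True or True = True
Thus #3 is true.

3 of the 3 statements are true.

3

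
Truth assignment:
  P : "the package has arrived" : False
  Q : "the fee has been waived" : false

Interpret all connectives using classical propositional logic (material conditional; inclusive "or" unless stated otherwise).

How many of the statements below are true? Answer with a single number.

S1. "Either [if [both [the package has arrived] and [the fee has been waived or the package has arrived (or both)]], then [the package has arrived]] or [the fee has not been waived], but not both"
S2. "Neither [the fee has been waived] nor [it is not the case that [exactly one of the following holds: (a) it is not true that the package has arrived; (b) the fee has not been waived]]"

S1: Parsed as ((P ∧ (Q ∨ P)) → P) ⊕ ¬Q

Q ∨ P = F ∨ F = F
P ∧ (Q ∨ P) = F ∧ F = F
(P ∧ (Q ∨ P)) → P = F → F = T
¬Q = ¬F = T
((P ∧ (Q ∨ P)) → P) ⊕ ¬Q = T ⊕ T = F
So S1 is false.

S2: Formalization: Q ↓ ¬(¬P ⊕ ¬Q)

¬P = ¬F = T
¬Q = ¬F = T
¬P ⊕ ¬Q = T ⊕ T = F
¬(¬P ⊕ ¬Q) = ¬F = T
Q ↓ ¬(¬P ⊕ ¬Q) = F ↓ T = F
So S2 is false.

0 of the 2 statements are true (none).

0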